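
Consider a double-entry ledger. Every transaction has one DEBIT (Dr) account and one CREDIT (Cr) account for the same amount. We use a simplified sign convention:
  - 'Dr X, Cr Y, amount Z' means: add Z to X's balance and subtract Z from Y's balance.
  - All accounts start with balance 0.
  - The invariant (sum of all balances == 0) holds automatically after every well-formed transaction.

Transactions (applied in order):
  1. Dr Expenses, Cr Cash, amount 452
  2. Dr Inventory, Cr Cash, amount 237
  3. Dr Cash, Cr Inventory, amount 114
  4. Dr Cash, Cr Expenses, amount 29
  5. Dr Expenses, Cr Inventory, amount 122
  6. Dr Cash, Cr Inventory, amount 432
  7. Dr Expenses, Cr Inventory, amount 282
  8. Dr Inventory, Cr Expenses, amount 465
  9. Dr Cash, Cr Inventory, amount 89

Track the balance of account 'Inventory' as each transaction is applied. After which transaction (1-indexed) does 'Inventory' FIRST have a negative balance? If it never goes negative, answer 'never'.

Answer: 6

Derivation:
After txn 1: Inventory=0
After txn 2: Inventory=237
After txn 3: Inventory=123
After txn 4: Inventory=123
After txn 5: Inventory=1
After txn 6: Inventory=-431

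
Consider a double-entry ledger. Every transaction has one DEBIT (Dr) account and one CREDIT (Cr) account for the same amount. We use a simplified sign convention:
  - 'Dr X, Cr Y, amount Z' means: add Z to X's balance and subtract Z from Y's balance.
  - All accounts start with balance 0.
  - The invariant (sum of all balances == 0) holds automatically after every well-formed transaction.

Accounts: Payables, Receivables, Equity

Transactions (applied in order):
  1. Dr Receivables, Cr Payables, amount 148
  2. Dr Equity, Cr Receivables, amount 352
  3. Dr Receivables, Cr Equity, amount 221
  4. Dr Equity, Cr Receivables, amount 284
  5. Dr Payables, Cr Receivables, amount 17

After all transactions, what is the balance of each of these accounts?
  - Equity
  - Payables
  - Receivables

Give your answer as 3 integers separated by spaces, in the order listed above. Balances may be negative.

After txn 1 (Dr Receivables, Cr Payables, amount 148): Payables=-148 Receivables=148
After txn 2 (Dr Equity, Cr Receivables, amount 352): Equity=352 Payables=-148 Receivables=-204
After txn 3 (Dr Receivables, Cr Equity, amount 221): Equity=131 Payables=-148 Receivables=17
After txn 4 (Dr Equity, Cr Receivables, amount 284): Equity=415 Payables=-148 Receivables=-267
After txn 5 (Dr Payables, Cr Receivables, amount 17): Equity=415 Payables=-131 Receivables=-284

Answer: 415 -131 -284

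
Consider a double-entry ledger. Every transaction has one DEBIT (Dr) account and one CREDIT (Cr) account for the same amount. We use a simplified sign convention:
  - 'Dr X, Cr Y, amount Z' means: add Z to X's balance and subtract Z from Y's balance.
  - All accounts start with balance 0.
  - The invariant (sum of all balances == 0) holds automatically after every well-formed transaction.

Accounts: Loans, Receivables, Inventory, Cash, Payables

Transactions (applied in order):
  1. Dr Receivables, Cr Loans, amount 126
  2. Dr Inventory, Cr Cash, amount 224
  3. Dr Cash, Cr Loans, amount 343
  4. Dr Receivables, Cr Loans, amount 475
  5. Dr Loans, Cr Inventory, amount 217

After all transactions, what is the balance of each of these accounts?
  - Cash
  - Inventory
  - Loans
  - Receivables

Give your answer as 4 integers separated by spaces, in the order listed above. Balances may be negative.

After txn 1 (Dr Receivables, Cr Loans, amount 126): Loans=-126 Receivables=126
After txn 2 (Dr Inventory, Cr Cash, amount 224): Cash=-224 Inventory=224 Loans=-126 Receivables=126
After txn 3 (Dr Cash, Cr Loans, amount 343): Cash=119 Inventory=224 Loans=-469 Receivables=126
After txn 4 (Dr Receivables, Cr Loans, amount 475): Cash=119 Inventory=224 Loans=-944 Receivables=601
After txn 5 (Dr Loans, Cr Inventory, amount 217): Cash=119 Inventory=7 Loans=-727 Receivables=601

Answer: 119 7 -727 601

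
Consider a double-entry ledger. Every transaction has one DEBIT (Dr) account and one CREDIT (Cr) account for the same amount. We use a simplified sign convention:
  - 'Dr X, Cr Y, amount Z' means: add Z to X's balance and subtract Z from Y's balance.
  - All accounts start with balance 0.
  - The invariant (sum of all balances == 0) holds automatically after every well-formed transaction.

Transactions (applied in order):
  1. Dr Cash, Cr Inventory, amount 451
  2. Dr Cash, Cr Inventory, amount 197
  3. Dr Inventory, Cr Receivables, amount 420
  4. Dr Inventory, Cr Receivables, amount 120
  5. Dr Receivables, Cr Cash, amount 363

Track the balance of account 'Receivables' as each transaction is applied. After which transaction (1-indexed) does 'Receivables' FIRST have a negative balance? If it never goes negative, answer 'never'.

After txn 1: Receivables=0
After txn 2: Receivables=0
After txn 3: Receivables=-420

Answer: 3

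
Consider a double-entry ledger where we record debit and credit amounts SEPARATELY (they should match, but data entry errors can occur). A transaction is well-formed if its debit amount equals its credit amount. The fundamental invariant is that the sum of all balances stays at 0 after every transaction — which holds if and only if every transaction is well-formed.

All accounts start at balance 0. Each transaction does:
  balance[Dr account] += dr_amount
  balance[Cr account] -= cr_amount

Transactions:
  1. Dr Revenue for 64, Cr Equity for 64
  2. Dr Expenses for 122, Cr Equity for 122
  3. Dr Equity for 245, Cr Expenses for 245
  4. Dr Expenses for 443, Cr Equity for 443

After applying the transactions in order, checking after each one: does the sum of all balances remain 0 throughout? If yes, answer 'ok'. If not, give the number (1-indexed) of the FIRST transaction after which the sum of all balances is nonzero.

After txn 1: dr=64 cr=64 sum_balances=0
After txn 2: dr=122 cr=122 sum_balances=0
After txn 3: dr=245 cr=245 sum_balances=0
After txn 4: dr=443 cr=443 sum_balances=0

Answer: ok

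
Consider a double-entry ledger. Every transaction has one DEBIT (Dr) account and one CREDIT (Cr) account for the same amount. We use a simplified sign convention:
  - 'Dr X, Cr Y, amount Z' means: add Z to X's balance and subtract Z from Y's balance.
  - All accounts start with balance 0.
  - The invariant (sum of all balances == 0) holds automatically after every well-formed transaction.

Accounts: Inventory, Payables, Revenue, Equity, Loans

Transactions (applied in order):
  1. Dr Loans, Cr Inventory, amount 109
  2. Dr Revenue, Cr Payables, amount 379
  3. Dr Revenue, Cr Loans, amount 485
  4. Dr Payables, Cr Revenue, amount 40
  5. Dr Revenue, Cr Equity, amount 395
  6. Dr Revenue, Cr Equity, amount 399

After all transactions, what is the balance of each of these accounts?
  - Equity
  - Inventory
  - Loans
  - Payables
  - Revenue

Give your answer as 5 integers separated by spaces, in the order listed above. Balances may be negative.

Answer: -794 -109 -376 -339 1618

Derivation:
After txn 1 (Dr Loans, Cr Inventory, amount 109): Inventory=-109 Loans=109
After txn 2 (Dr Revenue, Cr Payables, amount 379): Inventory=-109 Loans=109 Payables=-379 Revenue=379
After txn 3 (Dr Revenue, Cr Loans, amount 485): Inventory=-109 Loans=-376 Payables=-379 Revenue=864
After txn 4 (Dr Payables, Cr Revenue, amount 40): Inventory=-109 Loans=-376 Payables=-339 Revenue=824
After txn 5 (Dr Revenue, Cr Equity, amount 395): Equity=-395 Inventory=-109 Loans=-376 Payables=-339 Revenue=1219
After txn 6 (Dr Revenue, Cr Equity, amount 399): Equity=-794 Inventory=-109 Loans=-376 Payables=-339 Revenue=1618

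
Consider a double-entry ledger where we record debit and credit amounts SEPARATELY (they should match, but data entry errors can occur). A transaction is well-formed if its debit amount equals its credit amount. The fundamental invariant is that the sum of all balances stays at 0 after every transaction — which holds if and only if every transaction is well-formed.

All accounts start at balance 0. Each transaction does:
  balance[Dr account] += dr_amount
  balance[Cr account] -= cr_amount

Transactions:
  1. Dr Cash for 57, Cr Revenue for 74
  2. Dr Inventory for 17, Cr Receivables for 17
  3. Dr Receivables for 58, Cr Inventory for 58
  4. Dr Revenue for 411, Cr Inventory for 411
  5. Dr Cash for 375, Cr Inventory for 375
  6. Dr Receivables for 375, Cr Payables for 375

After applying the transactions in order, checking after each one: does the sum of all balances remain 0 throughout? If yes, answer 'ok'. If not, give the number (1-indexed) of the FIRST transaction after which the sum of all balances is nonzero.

Answer: 1

Derivation:
After txn 1: dr=57 cr=74 sum_balances=-17
After txn 2: dr=17 cr=17 sum_balances=-17
After txn 3: dr=58 cr=58 sum_balances=-17
After txn 4: dr=411 cr=411 sum_balances=-17
After txn 5: dr=375 cr=375 sum_balances=-17
After txn 6: dr=375 cr=375 sum_balances=-17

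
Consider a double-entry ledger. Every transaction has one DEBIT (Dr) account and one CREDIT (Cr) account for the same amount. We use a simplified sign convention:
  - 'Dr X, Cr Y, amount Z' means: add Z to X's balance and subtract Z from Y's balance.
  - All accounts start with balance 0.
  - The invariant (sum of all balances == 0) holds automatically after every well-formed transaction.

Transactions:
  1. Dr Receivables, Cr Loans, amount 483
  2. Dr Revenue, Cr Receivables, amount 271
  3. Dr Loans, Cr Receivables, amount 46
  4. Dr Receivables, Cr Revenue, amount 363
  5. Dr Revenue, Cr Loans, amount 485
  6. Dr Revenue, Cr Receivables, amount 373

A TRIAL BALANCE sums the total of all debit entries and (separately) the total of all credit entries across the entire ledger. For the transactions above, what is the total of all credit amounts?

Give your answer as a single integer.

Txn 1: credit+=483
Txn 2: credit+=271
Txn 3: credit+=46
Txn 4: credit+=363
Txn 5: credit+=485
Txn 6: credit+=373
Total credits = 2021

Answer: 2021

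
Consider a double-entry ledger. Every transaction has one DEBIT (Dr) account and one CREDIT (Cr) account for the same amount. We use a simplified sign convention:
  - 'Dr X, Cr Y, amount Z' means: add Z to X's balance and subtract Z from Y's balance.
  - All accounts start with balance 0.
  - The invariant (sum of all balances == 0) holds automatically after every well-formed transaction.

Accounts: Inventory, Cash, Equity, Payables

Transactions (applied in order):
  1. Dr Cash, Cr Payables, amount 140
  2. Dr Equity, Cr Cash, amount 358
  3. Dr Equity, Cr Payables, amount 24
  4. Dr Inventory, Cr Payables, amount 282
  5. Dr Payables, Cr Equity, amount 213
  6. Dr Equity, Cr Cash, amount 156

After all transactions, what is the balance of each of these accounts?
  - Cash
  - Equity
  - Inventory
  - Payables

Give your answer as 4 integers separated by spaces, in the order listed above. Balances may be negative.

After txn 1 (Dr Cash, Cr Payables, amount 140): Cash=140 Payables=-140
After txn 2 (Dr Equity, Cr Cash, amount 358): Cash=-218 Equity=358 Payables=-140
After txn 3 (Dr Equity, Cr Payables, amount 24): Cash=-218 Equity=382 Payables=-164
After txn 4 (Dr Inventory, Cr Payables, amount 282): Cash=-218 Equity=382 Inventory=282 Payables=-446
After txn 5 (Dr Payables, Cr Equity, amount 213): Cash=-218 Equity=169 Inventory=282 Payables=-233
After txn 6 (Dr Equity, Cr Cash, amount 156): Cash=-374 Equity=325 Inventory=282 Payables=-233

Answer: -374 325 282 -233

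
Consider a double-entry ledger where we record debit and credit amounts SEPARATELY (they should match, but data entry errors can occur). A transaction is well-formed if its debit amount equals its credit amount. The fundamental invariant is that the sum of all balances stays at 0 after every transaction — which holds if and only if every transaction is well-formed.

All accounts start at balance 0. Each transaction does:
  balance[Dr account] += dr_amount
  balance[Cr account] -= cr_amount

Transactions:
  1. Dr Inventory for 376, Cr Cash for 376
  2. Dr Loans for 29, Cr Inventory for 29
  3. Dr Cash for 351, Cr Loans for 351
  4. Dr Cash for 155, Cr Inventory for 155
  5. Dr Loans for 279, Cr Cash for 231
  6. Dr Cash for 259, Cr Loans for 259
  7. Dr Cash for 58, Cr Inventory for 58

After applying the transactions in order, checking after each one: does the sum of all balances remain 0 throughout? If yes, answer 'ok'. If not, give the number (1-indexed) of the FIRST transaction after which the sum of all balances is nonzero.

Answer: 5

Derivation:
After txn 1: dr=376 cr=376 sum_balances=0
After txn 2: dr=29 cr=29 sum_balances=0
After txn 3: dr=351 cr=351 sum_balances=0
After txn 4: dr=155 cr=155 sum_balances=0
After txn 5: dr=279 cr=231 sum_balances=48
After txn 6: dr=259 cr=259 sum_balances=48
After txn 7: dr=58 cr=58 sum_balances=48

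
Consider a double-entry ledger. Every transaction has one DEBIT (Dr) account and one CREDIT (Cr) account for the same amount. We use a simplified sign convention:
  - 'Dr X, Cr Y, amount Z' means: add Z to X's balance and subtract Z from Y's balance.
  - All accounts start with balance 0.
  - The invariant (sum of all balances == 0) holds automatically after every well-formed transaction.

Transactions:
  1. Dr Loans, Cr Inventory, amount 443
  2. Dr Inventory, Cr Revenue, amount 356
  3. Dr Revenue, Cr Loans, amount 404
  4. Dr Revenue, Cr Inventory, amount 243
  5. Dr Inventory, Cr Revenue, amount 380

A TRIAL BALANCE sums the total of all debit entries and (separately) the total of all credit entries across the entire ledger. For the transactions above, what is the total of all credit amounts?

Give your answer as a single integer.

Txn 1: credit+=443
Txn 2: credit+=356
Txn 3: credit+=404
Txn 4: credit+=243
Txn 5: credit+=380
Total credits = 1826

Answer: 1826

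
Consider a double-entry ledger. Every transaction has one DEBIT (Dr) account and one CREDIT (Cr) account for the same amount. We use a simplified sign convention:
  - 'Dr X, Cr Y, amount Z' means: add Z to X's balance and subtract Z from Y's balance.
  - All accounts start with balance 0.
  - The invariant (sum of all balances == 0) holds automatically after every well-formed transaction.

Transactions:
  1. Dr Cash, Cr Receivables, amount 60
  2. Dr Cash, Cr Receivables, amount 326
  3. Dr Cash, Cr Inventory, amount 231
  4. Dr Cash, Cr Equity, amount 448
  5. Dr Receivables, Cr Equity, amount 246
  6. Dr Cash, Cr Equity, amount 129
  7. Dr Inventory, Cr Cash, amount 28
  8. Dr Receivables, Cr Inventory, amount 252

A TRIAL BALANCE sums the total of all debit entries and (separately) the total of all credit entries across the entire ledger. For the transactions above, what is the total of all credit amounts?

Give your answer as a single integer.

Txn 1: credit+=60
Txn 2: credit+=326
Txn 3: credit+=231
Txn 4: credit+=448
Txn 5: credit+=246
Txn 6: credit+=129
Txn 7: credit+=28
Txn 8: credit+=252
Total credits = 1720

Answer: 1720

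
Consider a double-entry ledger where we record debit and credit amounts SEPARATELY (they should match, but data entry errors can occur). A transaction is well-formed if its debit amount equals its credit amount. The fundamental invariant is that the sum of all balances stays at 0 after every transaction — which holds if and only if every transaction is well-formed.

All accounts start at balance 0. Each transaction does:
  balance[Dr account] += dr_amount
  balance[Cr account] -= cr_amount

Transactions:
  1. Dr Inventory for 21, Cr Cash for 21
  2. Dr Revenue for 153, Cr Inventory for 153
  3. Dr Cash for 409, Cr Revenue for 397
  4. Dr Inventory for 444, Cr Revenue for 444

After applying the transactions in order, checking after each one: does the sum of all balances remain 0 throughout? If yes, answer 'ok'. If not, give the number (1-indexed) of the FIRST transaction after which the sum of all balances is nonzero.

Answer: 3

Derivation:
After txn 1: dr=21 cr=21 sum_balances=0
After txn 2: dr=153 cr=153 sum_balances=0
After txn 3: dr=409 cr=397 sum_balances=12
After txn 4: dr=444 cr=444 sum_balances=12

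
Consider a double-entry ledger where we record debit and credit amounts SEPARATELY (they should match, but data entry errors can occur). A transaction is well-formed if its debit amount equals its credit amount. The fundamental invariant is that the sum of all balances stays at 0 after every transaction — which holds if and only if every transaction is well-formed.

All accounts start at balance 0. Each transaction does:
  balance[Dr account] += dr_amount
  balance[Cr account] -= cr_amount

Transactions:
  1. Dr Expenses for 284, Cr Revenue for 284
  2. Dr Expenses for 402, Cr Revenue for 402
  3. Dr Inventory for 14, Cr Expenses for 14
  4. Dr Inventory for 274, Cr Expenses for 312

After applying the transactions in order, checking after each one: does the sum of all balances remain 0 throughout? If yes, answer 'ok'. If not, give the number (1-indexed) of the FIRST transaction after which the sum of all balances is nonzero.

Answer: 4

Derivation:
After txn 1: dr=284 cr=284 sum_balances=0
After txn 2: dr=402 cr=402 sum_balances=0
After txn 3: dr=14 cr=14 sum_balances=0
After txn 4: dr=274 cr=312 sum_balances=-38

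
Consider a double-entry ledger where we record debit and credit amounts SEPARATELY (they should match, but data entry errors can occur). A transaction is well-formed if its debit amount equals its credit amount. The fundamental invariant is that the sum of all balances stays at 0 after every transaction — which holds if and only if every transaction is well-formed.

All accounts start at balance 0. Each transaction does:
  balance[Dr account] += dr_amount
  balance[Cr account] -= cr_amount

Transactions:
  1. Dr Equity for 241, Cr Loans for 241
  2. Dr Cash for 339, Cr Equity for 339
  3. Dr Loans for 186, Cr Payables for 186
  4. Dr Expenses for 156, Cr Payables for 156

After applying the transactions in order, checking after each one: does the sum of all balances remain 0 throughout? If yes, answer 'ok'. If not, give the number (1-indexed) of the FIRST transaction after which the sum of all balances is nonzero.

After txn 1: dr=241 cr=241 sum_balances=0
After txn 2: dr=339 cr=339 sum_balances=0
After txn 3: dr=186 cr=186 sum_balances=0
After txn 4: dr=156 cr=156 sum_balances=0

Answer: ok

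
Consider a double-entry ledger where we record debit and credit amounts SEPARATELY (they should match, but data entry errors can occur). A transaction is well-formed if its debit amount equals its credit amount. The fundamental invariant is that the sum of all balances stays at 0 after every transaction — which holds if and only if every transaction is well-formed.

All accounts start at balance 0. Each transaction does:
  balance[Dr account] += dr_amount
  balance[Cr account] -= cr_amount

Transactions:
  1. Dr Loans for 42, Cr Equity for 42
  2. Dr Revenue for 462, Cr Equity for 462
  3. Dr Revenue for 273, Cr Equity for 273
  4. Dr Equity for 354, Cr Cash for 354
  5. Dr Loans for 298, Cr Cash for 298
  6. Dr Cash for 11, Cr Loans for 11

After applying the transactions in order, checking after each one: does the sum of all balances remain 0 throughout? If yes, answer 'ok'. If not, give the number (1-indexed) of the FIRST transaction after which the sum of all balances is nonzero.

Answer: ok

Derivation:
After txn 1: dr=42 cr=42 sum_balances=0
After txn 2: dr=462 cr=462 sum_balances=0
After txn 3: dr=273 cr=273 sum_balances=0
After txn 4: dr=354 cr=354 sum_balances=0
After txn 5: dr=298 cr=298 sum_balances=0
After txn 6: dr=11 cr=11 sum_balances=0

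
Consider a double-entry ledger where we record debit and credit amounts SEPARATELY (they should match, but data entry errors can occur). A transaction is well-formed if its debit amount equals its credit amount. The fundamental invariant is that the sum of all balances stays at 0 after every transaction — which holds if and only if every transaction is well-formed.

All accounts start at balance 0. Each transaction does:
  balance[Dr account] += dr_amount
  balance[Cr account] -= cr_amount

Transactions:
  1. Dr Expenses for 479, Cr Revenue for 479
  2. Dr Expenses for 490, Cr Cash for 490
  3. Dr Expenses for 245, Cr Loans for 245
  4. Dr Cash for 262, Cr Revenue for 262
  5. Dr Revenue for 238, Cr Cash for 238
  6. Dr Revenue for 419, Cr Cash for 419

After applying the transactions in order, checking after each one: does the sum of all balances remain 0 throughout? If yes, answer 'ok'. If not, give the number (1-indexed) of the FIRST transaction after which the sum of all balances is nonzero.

Answer: ok

Derivation:
After txn 1: dr=479 cr=479 sum_balances=0
After txn 2: dr=490 cr=490 sum_balances=0
After txn 3: dr=245 cr=245 sum_balances=0
After txn 4: dr=262 cr=262 sum_balances=0
After txn 5: dr=238 cr=238 sum_balances=0
After txn 6: dr=419 cr=419 sum_balances=0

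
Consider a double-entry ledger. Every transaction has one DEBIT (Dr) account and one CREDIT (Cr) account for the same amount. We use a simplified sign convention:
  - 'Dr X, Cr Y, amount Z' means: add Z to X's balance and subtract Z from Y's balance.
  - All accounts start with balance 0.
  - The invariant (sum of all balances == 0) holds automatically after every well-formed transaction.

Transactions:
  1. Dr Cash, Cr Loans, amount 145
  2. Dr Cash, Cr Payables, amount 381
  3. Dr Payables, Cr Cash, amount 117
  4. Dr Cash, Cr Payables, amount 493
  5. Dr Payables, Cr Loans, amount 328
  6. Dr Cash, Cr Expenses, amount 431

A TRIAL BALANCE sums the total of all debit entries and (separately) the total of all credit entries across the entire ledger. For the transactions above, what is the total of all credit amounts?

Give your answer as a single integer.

Txn 1: credit+=145
Txn 2: credit+=381
Txn 3: credit+=117
Txn 4: credit+=493
Txn 5: credit+=328
Txn 6: credit+=431
Total credits = 1895

Answer: 1895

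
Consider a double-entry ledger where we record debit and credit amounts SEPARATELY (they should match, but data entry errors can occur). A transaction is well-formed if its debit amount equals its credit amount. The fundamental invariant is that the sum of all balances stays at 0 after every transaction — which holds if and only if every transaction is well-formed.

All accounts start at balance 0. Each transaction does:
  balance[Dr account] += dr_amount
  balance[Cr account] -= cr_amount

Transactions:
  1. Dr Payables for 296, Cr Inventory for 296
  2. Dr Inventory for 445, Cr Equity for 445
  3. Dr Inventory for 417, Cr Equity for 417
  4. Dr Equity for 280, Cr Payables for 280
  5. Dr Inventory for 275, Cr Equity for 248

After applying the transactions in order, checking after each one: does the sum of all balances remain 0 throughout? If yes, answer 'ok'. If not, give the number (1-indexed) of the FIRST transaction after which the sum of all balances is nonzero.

Answer: 5

Derivation:
After txn 1: dr=296 cr=296 sum_balances=0
After txn 2: dr=445 cr=445 sum_balances=0
After txn 3: dr=417 cr=417 sum_balances=0
After txn 4: dr=280 cr=280 sum_balances=0
After txn 5: dr=275 cr=248 sum_balances=27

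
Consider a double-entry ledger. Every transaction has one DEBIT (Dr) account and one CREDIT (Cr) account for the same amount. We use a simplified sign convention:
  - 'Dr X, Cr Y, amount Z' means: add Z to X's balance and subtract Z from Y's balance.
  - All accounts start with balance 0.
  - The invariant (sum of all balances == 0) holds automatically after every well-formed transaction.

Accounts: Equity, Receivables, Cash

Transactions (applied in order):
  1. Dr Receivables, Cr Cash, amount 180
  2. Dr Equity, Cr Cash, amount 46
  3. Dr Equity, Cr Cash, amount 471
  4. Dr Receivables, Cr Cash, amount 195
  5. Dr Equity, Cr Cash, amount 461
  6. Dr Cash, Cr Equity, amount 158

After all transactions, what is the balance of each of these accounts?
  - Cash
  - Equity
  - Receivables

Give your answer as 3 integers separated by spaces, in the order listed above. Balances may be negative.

Answer: -1195 820 375

Derivation:
After txn 1 (Dr Receivables, Cr Cash, amount 180): Cash=-180 Receivables=180
After txn 2 (Dr Equity, Cr Cash, amount 46): Cash=-226 Equity=46 Receivables=180
After txn 3 (Dr Equity, Cr Cash, amount 471): Cash=-697 Equity=517 Receivables=180
After txn 4 (Dr Receivables, Cr Cash, amount 195): Cash=-892 Equity=517 Receivables=375
After txn 5 (Dr Equity, Cr Cash, amount 461): Cash=-1353 Equity=978 Receivables=375
After txn 6 (Dr Cash, Cr Equity, amount 158): Cash=-1195 Equity=820 Receivables=375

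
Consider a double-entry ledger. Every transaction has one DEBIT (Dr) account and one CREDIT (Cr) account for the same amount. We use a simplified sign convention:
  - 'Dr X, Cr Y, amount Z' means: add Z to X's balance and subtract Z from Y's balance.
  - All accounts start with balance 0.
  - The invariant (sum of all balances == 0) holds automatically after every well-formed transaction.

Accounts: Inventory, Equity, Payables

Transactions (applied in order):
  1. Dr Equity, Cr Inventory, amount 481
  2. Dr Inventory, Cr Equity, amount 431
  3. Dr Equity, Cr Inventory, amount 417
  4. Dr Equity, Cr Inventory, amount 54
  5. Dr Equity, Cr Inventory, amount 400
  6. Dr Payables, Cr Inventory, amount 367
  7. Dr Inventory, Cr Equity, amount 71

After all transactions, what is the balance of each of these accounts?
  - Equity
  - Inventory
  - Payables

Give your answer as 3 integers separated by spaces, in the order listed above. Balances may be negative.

Answer: 850 -1217 367

Derivation:
After txn 1 (Dr Equity, Cr Inventory, amount 481): Equity=481 Inventory=-481
After txn 2 (Dr Inventory, Cr Equity, amount 431): Equity=50 Inventory=-50
After txn 3 (Dr Equity, Cr Inventory, amount 417): Equity=467 Inventory=-467
After txn 4 (Dr Equity, Cr Inventory, amount 54): Equity=521 Inventory=-521
After txn 5 (Dr Equity, Cr Inventory, amount 400): Equity=921 Inventory=-921
After txn 6 (Dr Payables, Cr Inventory, amount 367): Equity=921 Inventory=-1288 Payables=367
After txn 7 (Dr Inventory, Cr Equity, amount 71): Equity=850 Inventory=-1217 Payables=367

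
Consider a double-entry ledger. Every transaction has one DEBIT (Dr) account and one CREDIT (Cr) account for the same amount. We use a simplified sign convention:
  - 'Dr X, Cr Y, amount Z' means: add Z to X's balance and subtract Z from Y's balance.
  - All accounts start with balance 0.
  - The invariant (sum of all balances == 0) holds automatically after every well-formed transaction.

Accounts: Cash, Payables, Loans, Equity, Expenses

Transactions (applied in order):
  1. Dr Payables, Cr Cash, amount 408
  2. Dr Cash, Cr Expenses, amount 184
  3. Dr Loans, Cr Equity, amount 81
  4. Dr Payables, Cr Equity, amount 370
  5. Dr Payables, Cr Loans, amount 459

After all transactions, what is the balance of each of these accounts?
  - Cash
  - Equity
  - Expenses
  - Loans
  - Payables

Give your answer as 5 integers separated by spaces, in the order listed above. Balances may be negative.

Answer: -224 -451 -184 -378 1237

Derivation:
After txn 1 (Dr Payables, Cr Cash, amount 408): Cash=-408 Payables=408
After txn 2 (Dr Cash, Cr Expenses, amount 184): Cash=-224 Expenses=-184 Payables=408
After txn 3 (Dr Loans, Cr Equity, amount 81): Cash=-224 Equity=-81 Expenses=-184 Loans=81 Payables=408
After txn 4 (Dr Payables, Cr Equity, amount 370): Cash=-224 Equity=-451 Expenses=-184 Loans=81 Payables=778
After txn 5 (Dr Payables, Cr Loans, amount 459): Cash=-224 Equity=-451 Expenses=-184 Loans=-378 Payables=1237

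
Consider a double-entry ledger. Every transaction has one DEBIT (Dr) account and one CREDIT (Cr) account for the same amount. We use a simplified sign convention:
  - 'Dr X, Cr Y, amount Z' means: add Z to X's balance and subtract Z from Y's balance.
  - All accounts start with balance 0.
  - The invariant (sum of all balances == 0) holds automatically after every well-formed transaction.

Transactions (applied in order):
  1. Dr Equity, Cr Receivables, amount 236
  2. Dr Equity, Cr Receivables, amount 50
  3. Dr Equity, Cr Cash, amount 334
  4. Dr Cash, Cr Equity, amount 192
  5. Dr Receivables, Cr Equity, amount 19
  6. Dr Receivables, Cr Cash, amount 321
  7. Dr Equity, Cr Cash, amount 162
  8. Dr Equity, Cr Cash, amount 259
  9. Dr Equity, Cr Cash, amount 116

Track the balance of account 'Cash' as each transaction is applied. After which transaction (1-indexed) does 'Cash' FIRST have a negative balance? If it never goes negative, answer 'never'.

Answer: 3

Derivation:
After txn 1: Cash=0
After txn 2: Cash=0
After txn 3: Cash=-334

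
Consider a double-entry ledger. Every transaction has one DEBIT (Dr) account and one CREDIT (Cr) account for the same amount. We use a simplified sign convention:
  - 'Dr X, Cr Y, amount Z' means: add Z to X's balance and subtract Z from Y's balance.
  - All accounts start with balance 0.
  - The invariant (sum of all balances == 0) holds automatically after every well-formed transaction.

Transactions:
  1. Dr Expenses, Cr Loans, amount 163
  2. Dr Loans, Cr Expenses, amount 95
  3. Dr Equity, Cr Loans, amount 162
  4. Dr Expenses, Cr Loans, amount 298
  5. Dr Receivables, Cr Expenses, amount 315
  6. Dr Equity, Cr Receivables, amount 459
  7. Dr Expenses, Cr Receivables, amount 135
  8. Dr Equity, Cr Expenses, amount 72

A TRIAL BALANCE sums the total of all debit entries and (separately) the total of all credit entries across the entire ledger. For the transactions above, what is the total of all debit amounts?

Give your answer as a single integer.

Txn 1: debit+=163
Txn 2: debit+=95
Txn 3: debit+=162
Txn 4: debit+=298
Txn 5: debit+=315
Txn 6: debit+=459
Txn 7: debit+=135
Txn 8: debit+=72
Total debits = 1699

Answer: 1699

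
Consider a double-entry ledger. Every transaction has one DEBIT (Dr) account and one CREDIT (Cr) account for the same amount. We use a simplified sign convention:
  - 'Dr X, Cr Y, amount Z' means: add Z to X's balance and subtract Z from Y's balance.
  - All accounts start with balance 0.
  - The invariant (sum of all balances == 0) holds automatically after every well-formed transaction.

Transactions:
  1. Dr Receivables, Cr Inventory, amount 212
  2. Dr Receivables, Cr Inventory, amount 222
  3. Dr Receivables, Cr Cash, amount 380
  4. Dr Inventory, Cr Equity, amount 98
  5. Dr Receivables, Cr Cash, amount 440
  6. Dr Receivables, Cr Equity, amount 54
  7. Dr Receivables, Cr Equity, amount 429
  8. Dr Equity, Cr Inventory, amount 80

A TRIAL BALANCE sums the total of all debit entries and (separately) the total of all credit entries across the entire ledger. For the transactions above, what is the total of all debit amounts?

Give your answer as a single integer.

Answer: 1915

Derivation:
Txn 1: debit+=212
Txn 2: debit+=222
Txn 3: debit+=380
Txn 4: debit+=98
Txn 5: debit+=440
Txn 6: debit+=54
Txn 7: debit+=429
Txn 8: debit+=80
Total debits = 1915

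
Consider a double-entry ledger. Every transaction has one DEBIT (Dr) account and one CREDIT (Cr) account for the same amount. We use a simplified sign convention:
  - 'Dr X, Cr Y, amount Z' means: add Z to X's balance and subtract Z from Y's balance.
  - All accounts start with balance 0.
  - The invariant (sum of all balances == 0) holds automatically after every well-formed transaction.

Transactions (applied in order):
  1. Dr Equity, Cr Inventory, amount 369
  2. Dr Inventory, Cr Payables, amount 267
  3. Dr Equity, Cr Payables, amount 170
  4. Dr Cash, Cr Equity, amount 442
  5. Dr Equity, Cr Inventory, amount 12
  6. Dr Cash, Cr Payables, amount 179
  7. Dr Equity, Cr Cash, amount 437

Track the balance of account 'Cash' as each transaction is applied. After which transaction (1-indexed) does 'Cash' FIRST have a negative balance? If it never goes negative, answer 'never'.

After txn 1: Cash=0
After txn 2: Cash=0
After txn 3: Cash=0
After txn 4: Cash=442
After txn 5: Cash=442
After txn 6: Cash=621
After txn 7: Cash=184

Answer: never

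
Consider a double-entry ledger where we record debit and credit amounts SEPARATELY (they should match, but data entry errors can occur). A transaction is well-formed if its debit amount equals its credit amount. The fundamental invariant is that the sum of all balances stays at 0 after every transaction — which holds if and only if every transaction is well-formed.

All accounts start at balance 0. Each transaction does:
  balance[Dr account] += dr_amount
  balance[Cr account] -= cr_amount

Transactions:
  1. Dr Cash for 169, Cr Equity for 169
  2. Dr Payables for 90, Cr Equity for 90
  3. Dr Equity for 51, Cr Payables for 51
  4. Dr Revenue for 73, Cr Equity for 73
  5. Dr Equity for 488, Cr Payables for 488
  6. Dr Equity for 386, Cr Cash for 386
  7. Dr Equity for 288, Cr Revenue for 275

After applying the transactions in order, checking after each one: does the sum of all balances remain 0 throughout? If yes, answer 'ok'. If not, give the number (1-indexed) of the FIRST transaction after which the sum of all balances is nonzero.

After txn 1: dr=169 cr=169 sum_balances=0
After txn 2: dr=90 cr=90 sum_balances=0
After txn 3: dr=51 cr=51 sum_balances=0
After txn 4: dr=73 cr=73 sum_balances=0
After txn 5: dr=488 cr=488 sum_balances=0
After txn 6: dr=386 cr=386 sum_balances=0
After txn 7: dr=288 cr=275 sum_balances=13

Answer: 7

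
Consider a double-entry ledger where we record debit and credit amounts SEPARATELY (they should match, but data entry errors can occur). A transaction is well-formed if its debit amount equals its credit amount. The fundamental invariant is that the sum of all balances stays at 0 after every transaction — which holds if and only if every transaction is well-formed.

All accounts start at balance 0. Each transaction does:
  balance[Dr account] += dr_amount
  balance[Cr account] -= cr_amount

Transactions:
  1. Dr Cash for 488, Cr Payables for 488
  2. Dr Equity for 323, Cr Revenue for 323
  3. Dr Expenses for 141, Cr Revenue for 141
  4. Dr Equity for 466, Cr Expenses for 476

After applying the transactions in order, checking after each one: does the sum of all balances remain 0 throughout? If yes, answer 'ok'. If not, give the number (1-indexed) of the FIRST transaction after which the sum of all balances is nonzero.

Answer: 4

Derivation:
After txn 1: dr=488 cr=488 sum_balances=0
After txn 2: dr=323 cr=323 sum_balances=0
After txn 3: dr=141 cr=141 sum_balances=0
After txn 4: dr=466 cr=476 sum_balances=-10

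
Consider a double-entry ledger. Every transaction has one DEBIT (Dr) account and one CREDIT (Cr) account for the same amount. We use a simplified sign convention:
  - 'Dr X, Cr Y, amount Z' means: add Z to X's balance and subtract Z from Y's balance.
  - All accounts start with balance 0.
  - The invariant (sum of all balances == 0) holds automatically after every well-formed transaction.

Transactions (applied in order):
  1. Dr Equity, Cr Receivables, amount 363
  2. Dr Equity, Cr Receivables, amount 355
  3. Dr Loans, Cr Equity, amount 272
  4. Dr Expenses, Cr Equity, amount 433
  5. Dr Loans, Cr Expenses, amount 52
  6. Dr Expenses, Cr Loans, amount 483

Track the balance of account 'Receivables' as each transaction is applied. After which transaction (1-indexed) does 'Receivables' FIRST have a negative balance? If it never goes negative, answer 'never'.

Answer: 1

Derivation:
After txn 1: Receivables=-363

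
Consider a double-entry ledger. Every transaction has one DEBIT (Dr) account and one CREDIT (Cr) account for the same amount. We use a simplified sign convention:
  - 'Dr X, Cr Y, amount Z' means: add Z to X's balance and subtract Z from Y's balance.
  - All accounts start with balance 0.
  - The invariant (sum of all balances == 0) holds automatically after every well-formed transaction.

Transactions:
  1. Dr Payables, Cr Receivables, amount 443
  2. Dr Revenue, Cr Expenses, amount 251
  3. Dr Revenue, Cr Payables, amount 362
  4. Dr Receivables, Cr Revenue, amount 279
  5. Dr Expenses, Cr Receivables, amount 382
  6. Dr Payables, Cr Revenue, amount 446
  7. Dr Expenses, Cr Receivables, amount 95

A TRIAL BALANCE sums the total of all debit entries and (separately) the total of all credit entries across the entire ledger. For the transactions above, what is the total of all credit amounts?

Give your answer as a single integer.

Answer: 2258

Derivation:
Txn 1: credit+=443
Txn 2: credit+=251
Txn 3: credit+=362
Txn 4: credit+=279
Txn 5: credit+=382
Txn 6: credit+=446
Txn 7: credit+=95
Total credits = 2258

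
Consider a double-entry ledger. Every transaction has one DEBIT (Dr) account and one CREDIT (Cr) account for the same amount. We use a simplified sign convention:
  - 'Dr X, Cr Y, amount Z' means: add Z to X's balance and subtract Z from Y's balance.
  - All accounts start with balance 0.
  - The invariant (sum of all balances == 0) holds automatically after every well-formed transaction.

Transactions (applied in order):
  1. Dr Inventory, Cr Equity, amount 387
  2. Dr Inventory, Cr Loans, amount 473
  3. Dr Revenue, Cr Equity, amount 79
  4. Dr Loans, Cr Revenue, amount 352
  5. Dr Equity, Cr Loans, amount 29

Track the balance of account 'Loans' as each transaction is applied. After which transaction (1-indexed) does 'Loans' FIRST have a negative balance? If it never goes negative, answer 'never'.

Answer: 2

Derivation:
After txn 1: Loans=0
After txn 2: Loans=-473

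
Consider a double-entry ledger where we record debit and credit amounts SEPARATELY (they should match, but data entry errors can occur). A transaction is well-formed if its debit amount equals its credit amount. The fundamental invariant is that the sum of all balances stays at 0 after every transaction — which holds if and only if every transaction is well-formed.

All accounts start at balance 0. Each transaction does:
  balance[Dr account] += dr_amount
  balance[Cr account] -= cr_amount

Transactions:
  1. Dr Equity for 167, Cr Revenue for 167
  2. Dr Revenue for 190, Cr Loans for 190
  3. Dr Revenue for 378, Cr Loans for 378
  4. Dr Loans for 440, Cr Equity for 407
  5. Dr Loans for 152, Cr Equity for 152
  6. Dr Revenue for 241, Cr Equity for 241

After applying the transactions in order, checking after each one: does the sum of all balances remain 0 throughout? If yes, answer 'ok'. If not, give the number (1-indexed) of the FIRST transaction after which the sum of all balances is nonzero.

Answer: 4

Derivation:
After txn 1: dr=167 cr=167 sum_balances=0
After txn 2: dr=190 cr=190 sum_balances=0
After txn 3: dr=378 cr=378 sum_balances=0
After txn 4: dr=440 cr=407 sum_balances=33
After txn 5: dr=152 cr=152 sum_balances=33
After txn 6: dr=241 cr=241 sum_balances=33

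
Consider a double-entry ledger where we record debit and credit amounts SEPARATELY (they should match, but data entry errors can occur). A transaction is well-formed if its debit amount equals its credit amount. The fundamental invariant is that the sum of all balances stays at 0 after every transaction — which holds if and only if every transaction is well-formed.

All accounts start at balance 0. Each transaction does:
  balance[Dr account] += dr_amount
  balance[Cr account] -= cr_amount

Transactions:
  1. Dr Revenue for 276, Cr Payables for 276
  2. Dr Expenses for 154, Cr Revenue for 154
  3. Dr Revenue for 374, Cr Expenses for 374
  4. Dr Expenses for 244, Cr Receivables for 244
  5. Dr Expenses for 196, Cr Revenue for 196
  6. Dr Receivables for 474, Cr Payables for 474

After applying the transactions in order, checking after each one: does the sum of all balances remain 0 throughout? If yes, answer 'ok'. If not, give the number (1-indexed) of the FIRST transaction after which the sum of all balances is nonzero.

After txn 1: dr=276 cr=276 sum_balances=0
After txn 2: dr=154 cr=154 sum_balances=0
After txn 3: dr=374 cr=374 sum_balances=0
After txn 4: dr=244 cr=244 sum_balances=0
After txn 5: dr=196 cr=196 sum_balances=0
After txn 6: dr=474 cr=474 sum_balances=0

Answer: ok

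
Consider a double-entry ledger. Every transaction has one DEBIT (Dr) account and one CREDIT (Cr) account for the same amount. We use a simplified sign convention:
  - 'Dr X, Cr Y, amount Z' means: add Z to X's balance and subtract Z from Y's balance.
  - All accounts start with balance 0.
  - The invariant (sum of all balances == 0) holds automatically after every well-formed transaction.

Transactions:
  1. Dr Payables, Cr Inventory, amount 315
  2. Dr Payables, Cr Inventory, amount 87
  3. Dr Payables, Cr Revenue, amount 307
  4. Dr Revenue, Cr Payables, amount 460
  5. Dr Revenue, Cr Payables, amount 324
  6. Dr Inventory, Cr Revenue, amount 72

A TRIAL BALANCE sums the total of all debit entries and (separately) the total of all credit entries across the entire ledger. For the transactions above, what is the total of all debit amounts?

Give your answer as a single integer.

Answer: 1565

Derivation:
Txn 1: debit+=315
Txn 2: debit+=87
Txn 3: debit+=307
Txn 4: debit+=460
Txn 5: debit+=324
Txn 6: debit+=72
Total debits = 1565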